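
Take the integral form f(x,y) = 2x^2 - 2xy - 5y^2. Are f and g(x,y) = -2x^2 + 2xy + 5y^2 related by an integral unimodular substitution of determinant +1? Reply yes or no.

D₁ = 44, D₂ = 44
river cycle of f (length 2): (2, 6, -1), (-1, 6, 2)
river cycle of g (length 2): (-2, 6, 1), (1, 6, -2)
cycles differ ⇒ inequivalent

no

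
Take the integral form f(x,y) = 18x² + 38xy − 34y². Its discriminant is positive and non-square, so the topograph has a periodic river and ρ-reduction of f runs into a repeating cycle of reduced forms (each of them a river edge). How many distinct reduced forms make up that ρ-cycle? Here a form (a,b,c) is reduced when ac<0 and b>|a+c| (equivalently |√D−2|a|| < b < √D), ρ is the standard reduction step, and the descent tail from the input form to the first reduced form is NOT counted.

D = 3892, ⌊√D⌋ = 62
river: ρ → (-34,30,22)
river: ρ → (22,58,-6)
river: ρ → (-6,62,2)
river: ρ → (2,62,-6)
river: ρ → (-6,58,22)
river: ρ → (22,30,-34)
river: ρ → (-34,38,18)
river: ρ → (18,34,-38)
river: ρ → (-38,42,14)
river: ρ → (14,42,-38)
river: ρ → (-38,34,18)
river: ρ → (18,38,-34)
ρ-cycle length = 12 (tail of 0 descent steps not counted)

12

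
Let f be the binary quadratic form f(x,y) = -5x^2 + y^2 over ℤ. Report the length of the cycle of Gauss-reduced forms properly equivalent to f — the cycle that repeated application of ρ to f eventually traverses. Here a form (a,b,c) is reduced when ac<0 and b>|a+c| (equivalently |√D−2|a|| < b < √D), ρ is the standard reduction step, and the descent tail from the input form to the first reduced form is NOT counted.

D = 20, ⌊√D⌋ = 4
descent: ρ → (1,4,-1)  [lands on river]
river: ρ → (-1,4,1)
ρ-cycle length = 2 (tail of 1 descent step not counted)

2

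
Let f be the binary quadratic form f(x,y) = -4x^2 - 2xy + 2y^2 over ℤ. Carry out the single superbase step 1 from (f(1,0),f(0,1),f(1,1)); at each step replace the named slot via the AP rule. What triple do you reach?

start (-4,2,-4) = (f(1,0),f(0,1),f(1,1))
replace slot 1: 2·(2+(-4)) − (-4) = 0 → (0,2,-4)

0,2,-4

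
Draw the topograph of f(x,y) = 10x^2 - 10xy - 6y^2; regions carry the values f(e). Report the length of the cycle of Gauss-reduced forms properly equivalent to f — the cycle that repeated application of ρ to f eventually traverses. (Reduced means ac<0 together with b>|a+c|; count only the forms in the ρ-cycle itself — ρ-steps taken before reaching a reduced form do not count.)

D = 340, ⌊√D⌋ = 18
descent: ρ → (-6,10,10)  [lands on river]
river: ρ → (10,10,-6)
river: ρ → (-6,14,6)
river: ρ → (6,10,-10)
river: ρ → (-10,10,6)
river: ρ → (6,14,-6)
ρ-cycle length = 6 (tail of 1 descent step not counted)

6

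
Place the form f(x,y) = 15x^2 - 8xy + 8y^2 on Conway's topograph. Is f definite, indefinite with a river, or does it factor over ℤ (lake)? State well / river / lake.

D = b²−4ac = (-8)² − 4·15·8 = -416
D < 0 ⇒ definite ⇒ every region one sign ⇒ single well

well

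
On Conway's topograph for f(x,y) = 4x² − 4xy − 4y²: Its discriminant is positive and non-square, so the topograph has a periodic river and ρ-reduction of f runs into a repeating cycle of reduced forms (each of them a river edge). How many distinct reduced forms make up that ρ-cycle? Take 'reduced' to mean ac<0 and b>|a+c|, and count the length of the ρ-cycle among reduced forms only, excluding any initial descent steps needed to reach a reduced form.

D = 80, ⌊√D⌋ = 8
descent: ρ → (-4,4,4)  [lands on river]
river: ρ → (4,4,-4)
ρ-cycle length = 2 (tail of 1 descent step not counted)

2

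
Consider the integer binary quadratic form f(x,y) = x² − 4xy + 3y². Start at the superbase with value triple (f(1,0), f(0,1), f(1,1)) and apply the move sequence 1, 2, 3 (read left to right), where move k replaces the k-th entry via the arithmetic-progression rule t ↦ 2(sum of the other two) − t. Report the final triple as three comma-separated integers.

start (1,3,0) = (f(1,0),f(0,1),f(1,1))
replace slot 1: 2·(3+0) − 1 = 5 → (5,3,0)
replace slot 2: 2·(5+0) − 3 = 7 → (5,7,0)
replace slot 3: 2·(5+7) − 0 = 24 → (5,7,24)

5,7,24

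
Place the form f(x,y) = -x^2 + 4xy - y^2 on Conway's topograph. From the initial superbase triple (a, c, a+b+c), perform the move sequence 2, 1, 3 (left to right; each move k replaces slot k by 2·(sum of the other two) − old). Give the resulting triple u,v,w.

start (-1,-1,2) = (f(1,0),f(0,1),f(1,1))
replace slot 2: 2·((-1)+2) − (-1) = 3 → (-1,3,2)
replace slot 1: 2·(3+2) − (-1) = 11 → (11,3,2)
replace slot 3: 2·(11+3) − 2 = 26 → (11,3,26)

11,3,26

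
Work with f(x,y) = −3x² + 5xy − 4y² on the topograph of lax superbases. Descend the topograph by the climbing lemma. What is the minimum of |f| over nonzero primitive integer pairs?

translate: b→1 (≡-5 mod 6), so (3,-5,4)→(3,1,2)
flip: (3,1,2)→(2,-1,3)
reduced (well bottom): (2,-1,3) with a≤c, −a<b≤a
well minimum |f| = |-2| = 2 (negative-definite)

2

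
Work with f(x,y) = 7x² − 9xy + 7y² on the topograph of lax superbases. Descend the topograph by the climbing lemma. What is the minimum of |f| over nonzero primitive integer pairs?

translate: b→5 (≡-9 mod 14), so (7,-9,7)→(7,5,5)
flip: (7,5,5)→(5,-5,7)
translate: b→5 (≡-5 mod 10), so (5,-5,7)→(5,5,7)
reduced (well bottom): (5,5,7) with a≤c, −a<b≤a
well minimum = a = 5

5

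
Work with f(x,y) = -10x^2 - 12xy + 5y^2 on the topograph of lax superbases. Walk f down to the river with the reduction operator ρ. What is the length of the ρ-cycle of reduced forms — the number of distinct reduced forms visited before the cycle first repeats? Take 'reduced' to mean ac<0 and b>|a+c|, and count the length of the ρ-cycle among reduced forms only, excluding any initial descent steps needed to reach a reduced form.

D = 344, ⌊√D⌋ = 18
descent: ρ → (5,12,-10)  [lands on river]
river: ρ → (-10,8,7)
river: ρ → (7,6,-11)
river: ρ → (-11,16,2)
river: ρ → (2,16,-11)
river: ρ → (-11,6,7)
river: ρ → (7,8,-10)
river: ρ → (-10,12,5)
river: ρ → (5,18,-1)
river: ρ → (-1,18,5)
ρ-cycle length = 10 (tail of 1 descent step not counted)

10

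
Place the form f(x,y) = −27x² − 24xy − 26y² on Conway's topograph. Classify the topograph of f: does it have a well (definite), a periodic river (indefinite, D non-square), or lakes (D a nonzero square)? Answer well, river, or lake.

D = b²−4ac = (-24)² − 4·(-27)·(-26) = -2232
D < 0 ⇒ definite ⇒ every region one sign ⇒ single well

well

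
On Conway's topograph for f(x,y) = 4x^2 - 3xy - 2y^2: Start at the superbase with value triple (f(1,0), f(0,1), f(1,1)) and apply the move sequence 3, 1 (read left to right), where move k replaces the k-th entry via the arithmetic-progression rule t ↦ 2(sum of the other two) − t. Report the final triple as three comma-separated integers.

start (4,-2,-1) = (f(1,0),f(0,1),f(1,1))
replace slot 3: 2·(4+(-2)) − (-1) = 5 → (4,-2,5)
replace slot 1: 2·((-2)+5) − 4 = 2 → (2,-2,5)

2,-2,5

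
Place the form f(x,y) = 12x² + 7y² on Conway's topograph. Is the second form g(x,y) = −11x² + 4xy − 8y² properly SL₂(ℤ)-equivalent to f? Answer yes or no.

D₁ = -336, D₂ = -336
f: flip: (12,0,7)→(7,0,12)
f: reduced (well bottom): (7,0,12) with a≤c, −a<b≤a
g is negative-definite; reduce −g:
−g: flip: (11,-4,8)→(8,4,11)
−g: reduced (well bottom): (8,4,11) with a≤c, −a<b≤a
flip sign back: reduced form of g is (-8,-4,-11)
reduced forms (7, 0, 12) vs (-8, -4, -11) ⇒ inequivalent

no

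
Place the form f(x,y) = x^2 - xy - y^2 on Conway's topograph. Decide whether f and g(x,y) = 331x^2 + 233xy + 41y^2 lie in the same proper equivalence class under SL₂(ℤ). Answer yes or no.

D₁ = 5, D₂ = 5
river cycle of f (length 2): (-1, 1, 1), (1, 1, -1)
river cycle of g (length 2): (1, 1, -1), (-1, 1, 1)
cycles coincide ⇒ equivalent

yes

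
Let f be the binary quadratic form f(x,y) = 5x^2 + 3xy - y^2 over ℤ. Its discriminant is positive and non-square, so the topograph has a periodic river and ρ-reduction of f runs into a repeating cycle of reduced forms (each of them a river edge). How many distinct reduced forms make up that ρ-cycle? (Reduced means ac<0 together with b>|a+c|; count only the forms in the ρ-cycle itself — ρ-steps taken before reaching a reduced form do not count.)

D = 29, ⌊√D⌋ = 5
descent: ρ → (-1,5,1)  [lands on river]
river: ρ → (1,5,-1)
ρ-cycle length = 2 (tail of 1 descent step not counted)

2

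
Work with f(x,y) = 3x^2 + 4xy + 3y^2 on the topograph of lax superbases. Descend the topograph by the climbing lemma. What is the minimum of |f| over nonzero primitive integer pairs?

translate: b→-2 (≡4 mod 6), so (3,4,3)→(3,-2,2)
flip: (3,-2,2)→(2,2,3)
reduced (well bottom): (2,2,3) with a≤c, −a<b≤a
well minimum = a = 2

2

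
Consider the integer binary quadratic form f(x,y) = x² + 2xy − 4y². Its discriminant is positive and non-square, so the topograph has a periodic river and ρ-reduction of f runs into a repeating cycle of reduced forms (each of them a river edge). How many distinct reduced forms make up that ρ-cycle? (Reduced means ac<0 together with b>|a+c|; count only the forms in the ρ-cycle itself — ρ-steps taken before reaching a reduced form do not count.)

D = 20, ⌊√D⌋ = 4
descent: ρ → (-4,-2,1)
descent: ρ → (1,4,-1)  [lands on river]
river: ρ → (-1,4,1)
ρ-cycle length = 2 (tail of 2 descent steps not counted)

2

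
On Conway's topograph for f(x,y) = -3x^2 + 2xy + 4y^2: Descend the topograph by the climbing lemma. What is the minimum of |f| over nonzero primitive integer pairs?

river: ρ → (4,6,-1)
river: ρ → (-1,6,4)
river: ρ → (4,2,-3)
river: ρ → (-3,4,3)
river: ρ → (3,2,-4)
river: ρ → (-4,6,1)
river: ρ → (1,6,-4)
river: ρ → (-4,2,3)
river: ρ → (3,4,-3)
river: ρ → (-3,2,4)
closes: descent 0, river 10
min |a| on river = 1

1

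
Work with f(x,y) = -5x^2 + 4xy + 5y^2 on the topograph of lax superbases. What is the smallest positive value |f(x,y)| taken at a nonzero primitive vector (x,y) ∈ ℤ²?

river: ρ → (5,6,-4)
river: ρ → (-4,10,1)
river: ρ → (1,10,-4)
river: ρ → (-4,6,5)
river: ρ → (5,4,-5)
river: ρ → (-5,6,4)
river: ρ → (4,10,-1)
river: ρ → (-1,10,4)
river: ρ → (4,6,-5)
river: ρ → (-5,4,5)
closes: descent 0, river 10
min |a| on river = 1

1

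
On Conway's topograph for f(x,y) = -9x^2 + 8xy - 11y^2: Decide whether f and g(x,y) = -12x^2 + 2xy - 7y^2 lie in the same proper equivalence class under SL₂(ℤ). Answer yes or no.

D₁ = -332, D₂ = -332
f is negative-definite; reduce −f:
−f: reduced (well bottom): (9,-8,11) with a≤c, −a<b≤a
flip sign back: reduced form of f is (-9,8,-11)
g is negative-definite; reduce −g:
−g: flip: (12,-2,7)→(7,2,12)
−g: reduced (well bottom): (7,2,12) with a≤c, −a<b≤a
flip sign back: reduced form of g is (-7,-2,-12)
reduced forms (-9, 8, -11) vs (-7, -2, -12) ⇒ inequivalent

no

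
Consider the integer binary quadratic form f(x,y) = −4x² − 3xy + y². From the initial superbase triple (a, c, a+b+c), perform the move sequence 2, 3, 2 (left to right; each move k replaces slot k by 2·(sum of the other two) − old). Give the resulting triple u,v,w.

start (-4,1,-6) = (f(1,0),f(0,1),f(1,1))
replace slot 2: 2·((-4)+(-6)) − 1 = -21 → (-4,-21,-6)
replace slot 3: 2·((-4)+(-21)) − (-6) = -44 → (-4,-21,-44)
replace slot 2: 2·((-4)+(-44)) − (-21) = -75 → (-4,-75,-44)

-4,-75,-44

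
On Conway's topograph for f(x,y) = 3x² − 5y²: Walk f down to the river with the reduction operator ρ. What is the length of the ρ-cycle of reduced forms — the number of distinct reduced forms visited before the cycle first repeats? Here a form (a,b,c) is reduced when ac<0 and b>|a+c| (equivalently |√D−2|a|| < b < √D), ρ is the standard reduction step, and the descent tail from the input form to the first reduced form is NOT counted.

D = 60, ⌊√D⌋ = 7
descent: ρ → (-5,0,3)
descent: ρ → (3,6,-2)  [lands on river]
river: ρ → (-2,6,3)
ρ-cycle length = 2 (tail of 2 descent steps not counted)

2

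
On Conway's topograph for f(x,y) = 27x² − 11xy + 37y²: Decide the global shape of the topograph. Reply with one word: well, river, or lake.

D = b²−4ac = (-11)² − 4·27·37 = -3875
D < 0 ⇒ definite ⇒ every region one sign ⇒ single well

well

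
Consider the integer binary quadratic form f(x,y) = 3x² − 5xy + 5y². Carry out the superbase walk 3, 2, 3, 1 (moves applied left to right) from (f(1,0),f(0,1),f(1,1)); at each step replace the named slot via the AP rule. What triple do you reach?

start (3,5,3) = (f(1,0),f(0,1),f(1,1))
replace slot 3: 2·(3+5) − 3 = 13 → (3,5,13)
replace slot 2: 2·(3+13) − 5 = 27 → (3,27,13)
replace slot 3: 2·(3+27) − 13 = 47 → (3,27,47)
replace slot 1: 2·(27+47) − 3 = 145 → (145,27,47)

145,27,47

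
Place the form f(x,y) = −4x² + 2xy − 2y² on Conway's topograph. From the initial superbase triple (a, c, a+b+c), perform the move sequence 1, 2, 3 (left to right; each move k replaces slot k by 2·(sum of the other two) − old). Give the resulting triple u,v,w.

start (-4,-2,-4) = (f(1,0),f(0,1),f(1,1))
replace slot 1: 2·((-2)+(-4)) − (-4) = -8 → (-8,-2,-4)
replace slot 2: 2·((-8)+(-4)) − (-2) = -22 → (-8,-22,-4)
replace slot 3: 2·((-8)+(-22)) − (-4) = -56 → (-8,-22,-56)

-8,-22,-56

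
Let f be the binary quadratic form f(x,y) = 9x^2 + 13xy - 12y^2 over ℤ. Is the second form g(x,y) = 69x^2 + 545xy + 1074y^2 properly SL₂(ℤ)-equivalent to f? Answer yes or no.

D₁ = 601, D₂ = 601
river cycle of f (length 66): (-12, 11, 10), (10, 9, -13), (-13, 17, 6), (6, 19, -10), (-10, 21, 4), (4, 19, -15), (-15, 11, 8), (8, 21, -5), (-5, 19, 12), (12, 5, -12), … (56 more)
river cycle of g (length 66): (-2, 23, 9), (9, 13, -12), (-12, 11, 10), (10, 9, -13), (-13, 17, 6), (6, 19, -10), (-10, 21, 4), (4, 19, -15), (-15, 11, 8), (8, 21, -5), … (56 more)
cycles coincide ⇒ equivalent

yes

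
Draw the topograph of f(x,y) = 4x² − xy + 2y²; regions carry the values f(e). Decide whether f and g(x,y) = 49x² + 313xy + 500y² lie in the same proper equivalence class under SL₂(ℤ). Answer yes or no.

D₁ = -31, D₂ = -31
f: flip: (4,-1,2)→(2,1,4)
f: reduced (well bottom): (2,1,4) with a≤c, −a<b≤a
g: translate: b→19 (≡313 mod 98), so (49,313,500)→(49,19,2)
g: flip: (49,19,2)→(2,-19,49)
g: translate: b→1 (≡-19 mod 4), so (2,-19,49)→(2,1,4)
g: reduced (well bottom): (2,1,4) with a≤c, −a<b≤a
reduced forms (2, 1, 4) vs (2, 1, 4) ⇒ equivalent

yes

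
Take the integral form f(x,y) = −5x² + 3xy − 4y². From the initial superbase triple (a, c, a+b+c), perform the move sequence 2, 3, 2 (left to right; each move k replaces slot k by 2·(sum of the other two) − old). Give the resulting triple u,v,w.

start (-5,-4,-6) = (f(1,0),f(0,1),f(1,1))
replace slot 2: 2·((-5)+(-6)) − (-4) = -18 → (-5,-18,-6)
replace slot 3: 2·((-5)+(-18)) − (-6) = -40 → (-5,-18,-40)
replace slot 2: 2·((-5)+(-40)) − (-18) = -72 → (-5,-72,-40)

-5,-72,-40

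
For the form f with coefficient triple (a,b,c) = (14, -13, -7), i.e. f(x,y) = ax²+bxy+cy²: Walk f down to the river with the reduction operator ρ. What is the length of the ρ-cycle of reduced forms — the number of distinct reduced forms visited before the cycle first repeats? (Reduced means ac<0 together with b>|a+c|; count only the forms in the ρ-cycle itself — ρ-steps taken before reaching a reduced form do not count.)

D = 561, ⌊√D⌋ = 23
descent: ρ → (-7,13,14)  [lands on river]
river: ρ → (14,15,-6)
river: ρ → (-6,21,5)
river: ρ → (5,19,-10)
river: ρ → (-10,21,3)
river: ρ → (3,21,-10)
river: ρ → (-10,19,5)
river: ρ → (5,21,-6)
river: ρ → (-6,15,14)
river: ρ → (14,13,-7)
river: ρ → (-7,15,12)
river: ρ → (12,9,-10)
river: ρ → (-10,11,11)
river: ρ → (11,11,-10)
river: ρ → (-10,9,12)
river: ρ → (12,15,-7)
ρ-cycle length = 16 (tail of 1 descent step not counted)

16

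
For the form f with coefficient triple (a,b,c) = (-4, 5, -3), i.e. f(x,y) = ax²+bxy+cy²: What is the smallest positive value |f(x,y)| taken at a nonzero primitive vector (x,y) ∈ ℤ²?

translate: b→3 (≡-5 mod 8), so (4,-5,3)→(4,3,2)
flip: (4,3,2)→(2,-3,4)
translate: b→1 (≡-3 mod 4), so (2,-3,4)→(2,1,3)
reduced (well bottom): (2,1,3) with a≤c, −a<b≤a
well minimum |f| = |-2| = 2 (negative-definite)

2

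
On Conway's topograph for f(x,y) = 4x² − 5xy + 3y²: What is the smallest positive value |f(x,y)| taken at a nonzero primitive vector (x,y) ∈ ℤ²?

translate: b→3 (≡-5 mod 8), so (4,-5,3)→(4,3,2)
flip: (4,3,2)→(2,-3,4)
translate: b→1 (≡-3 mod 4), so (2,-3,4)→(2,1,3)
reduced (well bottom): (2,1,3) with a≤c, −a<b≤a
well minimum = a = 2

2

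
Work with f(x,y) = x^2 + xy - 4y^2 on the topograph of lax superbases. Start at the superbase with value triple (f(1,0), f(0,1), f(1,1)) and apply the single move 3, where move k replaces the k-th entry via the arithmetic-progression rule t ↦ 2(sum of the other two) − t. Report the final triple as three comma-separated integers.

start (1,-4,-2) = (f(1,0),f(0,1),f(1,1))
replace slot 3: 2·(1+(-4)) − (-2) = -4 → (1,-4,-4)

1,-4,-4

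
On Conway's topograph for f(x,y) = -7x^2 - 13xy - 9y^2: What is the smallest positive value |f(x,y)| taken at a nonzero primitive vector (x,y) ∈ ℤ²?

translate: b→-1 (≡13 mod 14), so (7,13,9)→(7,-1,3)
flip: (7,-1,3)→(3,1,7)
reduced (well bottom): (3,1,7) with a≤c, −a<b≤a
well minimum |f| = |-3| = 3 (negative-definite)

3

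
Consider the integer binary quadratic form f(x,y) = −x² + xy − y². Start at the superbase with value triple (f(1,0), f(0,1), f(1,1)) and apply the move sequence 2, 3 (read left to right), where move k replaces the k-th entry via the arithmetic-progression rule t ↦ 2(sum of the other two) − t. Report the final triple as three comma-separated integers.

start (-1,-1,-1) = (f(1,0),f(0,1),f(1,1))
replace slot 2: 2·((-1)+(-1)) − (-1) = -3 → (-1,-3,-1)
replace slot 3: 2·((-1)+(-3)) − (-1) = -7 → (-1,-3,-7)

-1,-3,-7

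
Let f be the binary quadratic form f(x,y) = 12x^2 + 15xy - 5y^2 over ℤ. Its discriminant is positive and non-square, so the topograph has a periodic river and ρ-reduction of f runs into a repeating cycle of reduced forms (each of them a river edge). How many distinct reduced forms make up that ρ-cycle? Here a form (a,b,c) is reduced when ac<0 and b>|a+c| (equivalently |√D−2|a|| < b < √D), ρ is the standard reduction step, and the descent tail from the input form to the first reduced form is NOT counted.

D = 465, ⌊√D⌋ = 21
river: ρ → (-5,15,12)
river: ρ → (12,9,-8)
river: ρ → (-8,7,13)
river: ρ → (13,19,-2)
river: ρ → (-2,21,3)
river: ρ → (3,21,-2)
river: ρ → (-2,19,13)
river: ρ → (13,7,-8)
river: ρ → (-8,9,12)
river: ρ → (12,15,-5)
ρ-cycle length = 10 (tail of 0 descent steps not counted)

10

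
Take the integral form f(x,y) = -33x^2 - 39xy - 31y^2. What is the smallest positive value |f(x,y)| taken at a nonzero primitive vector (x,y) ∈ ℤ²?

translate: b→-27 (≡39 mod 66), so (33,39,31)→(33,-27,25)
flip: (33,-27,25)→(25,27,33)
translate: b→-23 (≡27 mod 50), so (25,27,33)→(25,-23,31)
reduced (well bottom): (25,-23,31) with a≤c, −a<b≤a
well minimum |f| = |-25| = 25 (negative-definite)

25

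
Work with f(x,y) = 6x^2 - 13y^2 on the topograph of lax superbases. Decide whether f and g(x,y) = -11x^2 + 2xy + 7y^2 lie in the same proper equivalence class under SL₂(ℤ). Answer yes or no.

D₁ = 312, D₂ = 312
river cycle of f (length 4): (6, 12, -7), (-7, 16, 2), (2, 16, -7), (-7, 12, 6)
river cycle of g (length 4): (7, 12, -6), (-6, 12, 7), (7, 16, -2), (-2, 16, 7)
cycles differ ⇒ inequivalent

no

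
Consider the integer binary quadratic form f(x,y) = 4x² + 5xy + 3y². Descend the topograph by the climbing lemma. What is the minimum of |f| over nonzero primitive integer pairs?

translate: b→-3 (≡5 mod 8), so (4,5,3)→(4,-3,2)
flip: (4,-3,2)→(2,3,4)
translate: b→-1 (≡3 mod 4), so (2,3,4)→(2,-1,3)
reduced (well bottom): (2,-1,3) with a≤c, −a<b≤a
well minimum = a = 2

2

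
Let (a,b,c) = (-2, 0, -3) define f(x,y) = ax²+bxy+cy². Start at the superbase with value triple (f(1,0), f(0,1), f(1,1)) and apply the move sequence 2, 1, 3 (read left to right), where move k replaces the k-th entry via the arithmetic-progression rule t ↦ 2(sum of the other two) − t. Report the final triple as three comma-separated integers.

start (-2,-3,-5) = (f(1,0),f(0,1),f(1,1))
replace slot 2: 2·((-2)+(-5)) − (-3) = -11 → (-2,-11,-5)
replace slot 1: 2·((-11)+(-5)) − (-2) = -30 → (-30,-11,-5)
replace slot 3: 2·((-30)+(-11)) − (-5) = -77 → (-30,-11,-77)

-30,-11,-77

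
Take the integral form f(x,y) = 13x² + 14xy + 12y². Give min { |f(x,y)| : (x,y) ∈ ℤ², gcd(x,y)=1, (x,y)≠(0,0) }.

translate: b→-12 (≡14 mod 26), so (13,14,12)→(13,-12,11)
flip: (13,-12,11)→(11,12,13)
translate: b→-10 (≡12 mod 22), so (11,12,13)→(11,-10,12)
reduced (well bottom): (11,-10,12) with a≤c, −a<b≤a
well minimum = a = 11

11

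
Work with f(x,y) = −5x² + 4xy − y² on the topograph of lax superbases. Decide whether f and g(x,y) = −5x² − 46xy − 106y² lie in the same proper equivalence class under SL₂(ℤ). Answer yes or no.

D₁ = -4, D₂ = -4
f is negative-definite; reduce −f:
−f: flip: (5,-4,1)→(1,4,5)
−f: translate: b→0 (≡4 mod 2), so (1,4,5)→(1,0,1)
−f: reduced (well bottom): (1,0,1) with a≤c, −a<b≤a
flip sign back: reduced form of f is (-1,0,-1)
g is negative-definite; reduce −g:
−g: translate: b→-4 (≡46 mod 10), so (5,46,106)→(5,-4,1)
−g: flip: (5,-4,1)→(1,4,5)
−g: translate: b→0 (≡4 mod 2), so (1,4,5)→(1,0,1)
−g: reduced (well bottom): (1,0,1) with a≤c, −a<b≤a
flip sign back: reduced form of g is (-1,0,-1)
reduced forms (-1, 0, -1) vs (-1, 0, -1) ⇒ equivalent

yes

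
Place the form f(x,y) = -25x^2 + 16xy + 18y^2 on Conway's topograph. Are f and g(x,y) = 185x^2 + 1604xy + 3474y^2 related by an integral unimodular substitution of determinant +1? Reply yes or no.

D₁ = 2056, D₂ = 2056
river cycle of f (length 12): (18, 20, -23), (-23, 26, 15), (15, 34, -15), (-15, 26, 23), (23, 20, -18), (-18, 16, 25), (25, 34, -9), (-9, 38, 17), (17, 30, -17), (-17, 38, 9), … (2 more)
river cycle of g (length 12): (18, 20, -23), (-23, 26, 15), (15, 34, -15), (-15, 26, 23), (23, 20, -18), (-18, 16, 25), (25, 34, -9), (-9, 38, 17), (17, 30, -17), (-17, 38, 9), … (2 more)
cycles coincide ⇒ equivalent

yes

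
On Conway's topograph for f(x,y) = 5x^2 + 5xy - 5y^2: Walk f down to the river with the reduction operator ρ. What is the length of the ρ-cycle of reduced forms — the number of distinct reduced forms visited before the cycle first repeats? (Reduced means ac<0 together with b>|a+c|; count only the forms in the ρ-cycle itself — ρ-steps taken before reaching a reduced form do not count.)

D = 125, ⌊√D⌋ = 11
river: ρ → (-5,5,5)
river: ρ → (5,5,-5)
ρ-cycle length = 2 (tail of 0 descent steps not counted)

2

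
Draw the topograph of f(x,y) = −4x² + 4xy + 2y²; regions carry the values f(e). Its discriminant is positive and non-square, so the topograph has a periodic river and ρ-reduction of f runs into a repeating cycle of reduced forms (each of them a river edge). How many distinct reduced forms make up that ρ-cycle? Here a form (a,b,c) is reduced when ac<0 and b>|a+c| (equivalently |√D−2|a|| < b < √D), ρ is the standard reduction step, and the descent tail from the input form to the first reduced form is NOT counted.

D = 48, ⌊√D⌋ = 6
river: ρ → (2,4,-4)
river: ρ → (-4,4,2)
ρ-cycle length = 2 (tail of 0 descent steps not counted)

2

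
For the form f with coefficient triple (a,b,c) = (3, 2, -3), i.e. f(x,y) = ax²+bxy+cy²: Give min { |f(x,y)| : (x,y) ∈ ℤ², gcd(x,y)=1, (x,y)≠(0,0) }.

river: ρ → (-3,4,2)
river: ρ → (2,4,-3)
river: ρ → (-3,2,3)
river: ρ → (3,4,-2)
river: ρ → (-2,4,3)
river: ρ → (3,2,-3)
closes: descent 0, river 6
min |a| on river = 2

2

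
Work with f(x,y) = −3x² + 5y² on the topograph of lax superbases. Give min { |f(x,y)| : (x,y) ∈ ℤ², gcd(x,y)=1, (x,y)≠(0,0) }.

descent: ρ → (5,0,-3)
descent: ρ → (-3,6,2)  [lands on river]
river: ρ → (2,6,-3)
closes: descent 2, river 2
min |a| on river = 2

2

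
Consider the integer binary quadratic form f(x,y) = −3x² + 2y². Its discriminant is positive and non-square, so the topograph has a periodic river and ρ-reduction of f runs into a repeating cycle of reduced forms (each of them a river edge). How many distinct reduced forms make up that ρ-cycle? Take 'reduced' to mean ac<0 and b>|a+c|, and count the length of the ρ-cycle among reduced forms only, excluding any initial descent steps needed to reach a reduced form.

D = 24, ⌊√D⌋ = 4
descent: ρ → (2,4,-1)  [lands on river]
river: ρ → (-1,4,2)
ρ-cycle length = 2 (tail of 1 descent step not counted)

2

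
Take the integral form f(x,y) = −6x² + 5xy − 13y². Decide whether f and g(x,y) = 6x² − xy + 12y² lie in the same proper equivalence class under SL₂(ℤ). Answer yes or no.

D₁ = -287, D₂ = -287
f is negative-definite; reduce −f:
−f: reduced (well bottom): (6,-5,13) with a≤c, −a<b≤a
flip sign back: reduced form of f is (-6,5,-13)
g: reduced (well bottom): (6,-1,12) with a≤c, −a<b≤a
reduced forms (-6, 5, -13) vs (6, -1, 12) ⇒ inequivalent

no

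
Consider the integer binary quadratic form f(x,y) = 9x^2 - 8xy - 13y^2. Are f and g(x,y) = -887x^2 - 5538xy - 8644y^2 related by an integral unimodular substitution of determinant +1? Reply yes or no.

D₁ = 532, D₂ = 532
river cycle of f (length 16): (-13, 8, 9), (9, 10, -12), (-12, 14, 7), (7, 14, -12), (-12, 10, 9), (9, 8, -13), (-13, 18, 4), (4, 22, -3), (-3, 20, 11), (11, 2, -12), … (6 more)
river cycle of g (length 16): (-13, 8, 9), (9, 10, -12), (-12, 14, 7), (7, 14, -12), (-12, 10, 9), (9, 8, -13), (-13, 18, 4), (4, 22, -3), (-3, 20, 11), (11, 2, -12), … (6 more)
cycles coincide ⇒ equivalent

yes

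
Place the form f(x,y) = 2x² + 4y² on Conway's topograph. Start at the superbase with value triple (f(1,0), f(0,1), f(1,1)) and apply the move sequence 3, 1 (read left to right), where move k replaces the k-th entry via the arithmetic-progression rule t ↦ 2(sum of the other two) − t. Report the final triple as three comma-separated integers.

start (2,4,6) = (f(1,0),f(0,1),f(1,1))
replace slot 3: 2·(2+4) − 6 = 6 → (2,4,6)
replace slot 1: 2·(4+6) − 2 = 18 → (18,4,6)

18,4,6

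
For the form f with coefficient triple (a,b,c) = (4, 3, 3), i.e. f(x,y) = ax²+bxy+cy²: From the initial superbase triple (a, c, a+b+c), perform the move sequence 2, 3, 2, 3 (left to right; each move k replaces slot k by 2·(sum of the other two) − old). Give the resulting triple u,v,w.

start (4,3,10) = (f(1,0),f(0,1),f(1,1))
replace slot 2: 2·(4+10) − 3 = 25 → (4,25,10)
replace slot 3: 2·(4+25) − 10 = 48 → (4,25,48)
replace slot 2: 2·(4+48) − 25 = 79 → (4,79,48)
replace slot 3: 2·(4+79) − 48 = 118 → (4,79,118)

4,79,118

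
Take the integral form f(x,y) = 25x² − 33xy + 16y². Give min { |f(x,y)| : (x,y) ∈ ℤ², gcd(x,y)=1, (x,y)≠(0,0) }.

translate: b→17 (≡-33 mod 50), so (25,-33,16)→(25,17,8)
flip: (25,17,8)→(8,-17,25)
translate: b→-1 (≡-17 mod 16), so (8,-17,25)→(8,-1,16)
reduced (well bottom): (8,-1,16) with a≤c, −a<b≤a
well minimum = a = 8

8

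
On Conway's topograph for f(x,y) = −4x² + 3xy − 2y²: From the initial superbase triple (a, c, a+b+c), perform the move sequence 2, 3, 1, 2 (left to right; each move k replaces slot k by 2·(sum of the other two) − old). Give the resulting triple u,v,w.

start (-4,-2,-3) = (f(1,0),f(0,1),f(1,1))
replace slot 2: 2·((-4)+(-3)) − (-2) = -12 → (-4,-12,-3)
replace slot 3: 2·((-4)+(-12)) − (-3) = -29 → (-4,-12,-29)
replace slot 1: 2·((-12)+(-29)) − (-4) = -78 → (-78,-12,-29)
replace slot 2: 2·((-78)+(-29)) − (-12) = -202 → (-78,-202,-29)

-78,-202,-29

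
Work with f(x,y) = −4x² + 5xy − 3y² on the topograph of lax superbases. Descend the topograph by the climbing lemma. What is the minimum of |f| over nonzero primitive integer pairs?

translate: b→3 (≡-5 mod 8), so (4,-5,3)→(4,3,2)
flip: (4,3,2)→(2,-3,4)
translate: b→1 (≡-3 mod 4), so (2,-3,4)→(2,1,3)
reduced (well bottom): (2,1,3) with a≤c, −a<b≤a
well minimum |f| = |-2| = 2 (negative-definite)

2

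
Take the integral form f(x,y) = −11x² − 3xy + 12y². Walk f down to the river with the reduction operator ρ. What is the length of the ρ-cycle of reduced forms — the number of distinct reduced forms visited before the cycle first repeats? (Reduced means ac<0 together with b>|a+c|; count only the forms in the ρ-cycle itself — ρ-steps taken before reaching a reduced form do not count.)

D = 537, ⌊√D⌋ = 23
descent: ρ → (12,3,-11)  [lands on river]
river: ρ → (-11,19,4)
river: ρ → (4,21,-6)
river: ρ → (-6,15,13)
river: ρ → (13,11,-8)
river: ρ → (-8,21,3)
river: ρ → (3,21,-8)
river: ρ → (-8,11,13)
river: ρ → (13,15,-6)
river: ρ → (-6,21,4)
river: ρ → (4,19,-11)
river: ρ → (-11,3,12)
river: ρ → (12,21,-2)
river: ρ → (-2,23,1)
river: ρ → (1,23,-2)
river: ρ → (-2,21,12)
ρ-cycle length = 16 (tail of 1 descent step not counted)

16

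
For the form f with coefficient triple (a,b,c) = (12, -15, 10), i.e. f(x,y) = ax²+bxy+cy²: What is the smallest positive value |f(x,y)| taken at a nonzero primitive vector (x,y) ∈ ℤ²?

translate: b→9 (≡-15 mod 24), so (12,-15,10)→(12,9,7)
flip: (12,9,7)→(7,-9,12)
translate: b→5 (≡-9 mod 14), so (7,-9,12)→(7,5,10)
reduced (well bottom): (7,5,10) with a≤c, −a<b≤a
well minimum = a = 7

7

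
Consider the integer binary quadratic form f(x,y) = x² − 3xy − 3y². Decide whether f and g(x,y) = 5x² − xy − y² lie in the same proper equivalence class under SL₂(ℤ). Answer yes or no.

D₁ = 21, D₂ = 21
river cycle of f (length 2): (-3, 3, 1), (1, 3, -3)
river cycle of g (length 2): (-1, 3, 3), (3, 3, -1)
cycles differ ⇒ inequivalent

no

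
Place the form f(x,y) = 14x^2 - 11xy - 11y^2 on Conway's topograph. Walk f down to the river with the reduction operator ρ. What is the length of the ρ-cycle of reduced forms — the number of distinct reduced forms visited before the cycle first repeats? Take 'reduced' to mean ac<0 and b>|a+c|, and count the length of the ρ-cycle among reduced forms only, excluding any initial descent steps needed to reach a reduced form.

D = 737, ⌊√D⌋ = 27
descent: ρ → (-11,11,14)  [lands on river]
river: ρ → (14,17,-8)
river: ρ → (-8,15,16)
river: ρ → (16,17,-7)
river: ρ → (-7,25,4)
river: ρ → (4,23,-13)
river: ρ → (-13,3,14)
river: ρ → (14,25,-2)
river: ρ → (-2,27,1)
river: ρ → (1,27,-2)
river: ρ → (-2,25,14)
river: ρ → (14,3,-13)
river: ρ → (-13,23,4)
river: ρ → (4,25,-7)
river: ρ → (-7,17,16)
river: ρ → (16,15,-8)
river: ρ → (-8,17,14)
river: ρ → (14,11,-11)
ρ-cycle length = 18 (tail of 1 descent step not counted)

18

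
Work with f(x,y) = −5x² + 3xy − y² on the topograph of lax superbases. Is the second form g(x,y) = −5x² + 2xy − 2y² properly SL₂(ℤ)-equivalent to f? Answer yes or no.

D₁ = -11, D₂ = -36
discriminants differ ⇒ not SL₂(ℤ)-equivalent

no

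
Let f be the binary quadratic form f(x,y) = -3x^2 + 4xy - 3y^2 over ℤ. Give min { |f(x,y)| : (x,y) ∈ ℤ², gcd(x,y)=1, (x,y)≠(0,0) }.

translate: b→2 (≡-4 mod 6), so (3,-4,3)→(3,2,2)
flip: (3,2,2)→(2,-2,3)
translate: b→2 (≡-2 mod 4), so (2,-2,3)→(2,2,3)
reduced (well bottom): (2,2,3) with a≤c, −a<b≤a
well minimum |f| = |-2| = 2 (negative-definite)

2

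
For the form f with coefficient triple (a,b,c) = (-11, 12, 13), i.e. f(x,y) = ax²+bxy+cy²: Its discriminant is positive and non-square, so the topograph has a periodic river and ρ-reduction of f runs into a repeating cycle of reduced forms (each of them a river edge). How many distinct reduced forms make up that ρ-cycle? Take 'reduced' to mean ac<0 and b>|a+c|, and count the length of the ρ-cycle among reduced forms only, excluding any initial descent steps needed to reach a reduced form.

D = 716, ⌊√D⌋ = 26
river: ρ → (13,14,-10)
river: ρ → (-10,26,1)
river: ρ → (1,26,-10)
river: ρ → (-10,14,13)
river: ρ → (13,12,-11)
river: ρ → (-11,10,14)
river: ρ → (14,18,-7)
river: ρ → (-7,24,5)
river: ρ → (5,26,-2)
river: ρ → (-2,26,5)
river: ρ → (5,24,-7)
river: ρ → (-7,18,14)
river: ρ → (14,10,-11)
river: ρ → (-11,12,13)
ρ-cycle length = 14 (tail of 0 descent steps not counted)

14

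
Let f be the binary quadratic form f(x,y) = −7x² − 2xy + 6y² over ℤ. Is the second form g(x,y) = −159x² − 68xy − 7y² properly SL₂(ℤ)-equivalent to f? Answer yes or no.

D₁ = 172, D₂ = 172
river cycle of f (length 10): (6, 2, -7), (-7, 12, 1), (1, 12, -7), (-7, 2, 6), (6, 10, -3), (-3, 8, 9), (9, 10, -2), (-2, 10, 9), (9, 8, -3), (-3, 10, 6)
river cycle of g (length 10): (-7, 12, 1), (1, 12, -7), (-7, 2, 6), (6, 10, -3), (-3, 8, 9), (9, 10, -2), (-2, 10, 9), (9, 8, -3), (-3, 10, 6), (6, 2, -7)
cycles coincide ⇒ equivalent

yes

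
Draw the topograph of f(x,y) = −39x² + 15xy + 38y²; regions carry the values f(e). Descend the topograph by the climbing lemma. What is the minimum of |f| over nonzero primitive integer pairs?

river: ρ → (38,61,-16)
river: ρ → (-16,67,26)
river: ρ → (26,37,-46)
river: ρ → (-46,55,17)
river: ρ → (17,47,-58)
river: ρ → (-58,69,6)
river: ρ → (6,75,-22)
river: ρ → (-22,57,33)
river: ρ → (33,75,-4)
river: ρ → (-4,77,14)
river: ρ → (14,63,-39)
river: ρ → (-39,15,38)
closes: descent 0, river 12
min |a| on river = 4

4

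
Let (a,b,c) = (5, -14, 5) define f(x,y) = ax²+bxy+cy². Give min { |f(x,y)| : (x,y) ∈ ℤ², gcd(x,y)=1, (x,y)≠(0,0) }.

descent: ρ → (5,4,-4)  [lands on river]
river: ρ → (-4,4,5)
river: ρ → (5,6,-3)
river: ρ → (-3,6,5)
closes: descent 1, river 4
min |a| on river = 3

3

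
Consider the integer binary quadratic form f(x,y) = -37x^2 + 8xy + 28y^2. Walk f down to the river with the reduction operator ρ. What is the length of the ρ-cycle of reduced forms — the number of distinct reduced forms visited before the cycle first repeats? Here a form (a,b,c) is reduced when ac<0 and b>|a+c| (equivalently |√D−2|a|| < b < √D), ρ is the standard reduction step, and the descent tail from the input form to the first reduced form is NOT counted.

D = 4208, ⌊√D⌋ = 64
descent: ρ → (28,48,-17)  [lands on river]
river: ρ → (-17,54,19)
river: ρ → (19,60,-8)
river: ρ → (-8,52,47)
river: ρ → (47,42,-13)
river: ρ → (-13,62,7)
river: ρ → (7,64,-4)
river: ρ → (-4,64,7)
river: ρ → (7,62,-13)
river: ρ → (-13,42,47)
river: ρ → (47,52,-8)
river: ρ → (-8,60,19)
river: ρ → (19,54,-17)
river: ρ → (-17,48,28)
river: ρ → (28,64,-1)
river: ρ → (-1,64,28)
ρ-cycle length = 16 (tail of 1 descent step not counted)

16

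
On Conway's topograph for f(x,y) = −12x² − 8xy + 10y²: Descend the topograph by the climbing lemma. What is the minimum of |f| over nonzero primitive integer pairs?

descent: ρ → (10,8,-12)  [lands on river]
river: ρ → (-12,16,6)
river: ρ → (6,20,-6)
river: ρ → (-6,16,12)
river: ρ → (12,8,-10)
river: ρ → (-10,12,10)
closes: descent 1, river 6
min |a| on river = 6

6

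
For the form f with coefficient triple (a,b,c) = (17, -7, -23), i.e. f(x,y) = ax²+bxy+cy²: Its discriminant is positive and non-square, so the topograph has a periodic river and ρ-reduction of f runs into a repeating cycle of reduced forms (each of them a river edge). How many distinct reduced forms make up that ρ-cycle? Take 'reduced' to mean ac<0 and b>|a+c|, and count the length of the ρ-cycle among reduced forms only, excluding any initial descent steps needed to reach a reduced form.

D = 1613, ⌊√D⌋ = 40
descent: ρ → (-23,7,17)  [lands on river]
river: ρ → (17,27,-13)
river: ρ → (-13,25,19)
river: ρ → (19,13,-19)
river: ρ → (-19,25,13)
river: ρ → (13,27,-17)
river: ρ → (-17,7,23)
river: ρ → (23,39,-1)
river: ρ → (-1,39,23)
river: ρ → (23,7,-17)
river: ρ → (-17,27,13)
river: ρ → (13,25,-19)
river: ρ → (-19,13,19)
river: ρ → (19,25,-13)
river: ρ → (-13,27,17)
river: ρ → (17,7,-23)
river: ρ → (-23,39,1)
river: ρ → (1,39,-23)
ρ-cycle length = 18 (tail of 1 descent step not counted)

18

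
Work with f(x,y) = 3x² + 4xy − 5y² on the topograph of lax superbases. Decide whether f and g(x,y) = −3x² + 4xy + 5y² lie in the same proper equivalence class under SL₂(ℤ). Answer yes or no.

D₁ = 76, D₂ = 76
river cycle of f (length 6): (-5, 6, 2), (2, 6, -5), (-5, 4, 3), (3, 8, -1), (-1, 8, 3), (3, 4, -5)
river cycle of g (length 6): (5, 6, -2), (-2, 6, 5), (5, 4, -3), (-3, 8, 1), (1, 8, -3), (-3, 4, 5)
cycles differ ⇒ inequivalent

no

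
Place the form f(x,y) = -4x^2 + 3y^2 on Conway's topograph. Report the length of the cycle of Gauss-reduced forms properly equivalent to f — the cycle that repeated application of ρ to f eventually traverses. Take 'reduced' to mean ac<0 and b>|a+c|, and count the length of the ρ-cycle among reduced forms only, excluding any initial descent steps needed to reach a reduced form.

D = 48, ⌊√D⌋ = 6
descent: ρ → (3,6,-1)  [lands on river]
river: ρ → (-1,6,3)
ρ-cycle length = 2 (tail of 1 descent step not counted)

2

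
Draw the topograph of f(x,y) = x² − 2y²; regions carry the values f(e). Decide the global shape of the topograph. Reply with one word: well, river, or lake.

D = b²−4ac = 0² − 4·1·(-2) = 8
D > 0 non-square ⇒ indefinite ⇒ periodic river

river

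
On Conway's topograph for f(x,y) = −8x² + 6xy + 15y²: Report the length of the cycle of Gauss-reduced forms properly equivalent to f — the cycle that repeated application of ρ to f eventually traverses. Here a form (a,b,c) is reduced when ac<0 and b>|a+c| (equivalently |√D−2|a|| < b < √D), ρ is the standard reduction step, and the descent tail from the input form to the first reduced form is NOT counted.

D = 516, ⌊√D⌋ = 22
descent: ρ → (15,-6,-8)
descent: ρ → (-8,22,1)  [lands on river]
river: ρ → (1,22,-8)
river: ρ → (-8,10,13)
river: ρ → (13,16,-5)
river: ρ → (-5,14,16)
river: ρ → (16,18,-3)
river: ρ → (-3,18,16)
river: ρ → (16,14,-5)
river: ρ → (-5,16,13)
river: ρ → (13,10,-8)
ρ-cycle length = 10 (tail of 2 descent steps not counted)

10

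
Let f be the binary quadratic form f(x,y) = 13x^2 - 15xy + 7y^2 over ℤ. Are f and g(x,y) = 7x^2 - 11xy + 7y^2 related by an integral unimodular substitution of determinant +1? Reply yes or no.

D₁ = -139, D₂ = -75
discriminants differ ⇒ not SL₂(ℤ)-equivalent

no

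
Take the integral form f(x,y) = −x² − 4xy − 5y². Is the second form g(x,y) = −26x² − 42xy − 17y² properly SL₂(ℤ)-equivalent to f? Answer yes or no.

D₁ = -4, D₂ = -4
f is negative-definite; reduce −f:
−f: translate: b→0 (≡4 mod 2), so (1,4,5)→(1,0,1)
−f: reduced (well bottom): (1,0,1) with a≤c, −a<b≤a
flip sign back: reduced form of f is (-1,0,-1)
g is negative-definite; reduce −g:
−g: translate: b→-10 (≡42 mod 52), so (26,42,17)→(26,-10,1)
−g: flip: (26,-10,1)→(1,10,26)
−g: translate: b→0 (≡10 mod 2), so (1,10,26)→(1,0,1)
−g: reduced (well bottom): (1,0,1) with a≤c, −a<b≤a
flip sign back: reduced form of g is (-1,0,-1)
reduced forms (-1, 0, -1) vs (-1, 0, -1) ⇒ equivalent

yes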